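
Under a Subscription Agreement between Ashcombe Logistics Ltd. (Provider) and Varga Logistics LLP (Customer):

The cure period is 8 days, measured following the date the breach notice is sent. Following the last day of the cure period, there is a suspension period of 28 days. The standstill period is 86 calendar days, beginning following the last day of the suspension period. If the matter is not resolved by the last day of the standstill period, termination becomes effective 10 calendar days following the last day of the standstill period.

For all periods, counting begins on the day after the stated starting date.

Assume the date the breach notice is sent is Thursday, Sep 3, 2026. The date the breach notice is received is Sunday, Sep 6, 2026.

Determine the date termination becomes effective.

The last day of the cure period: Sep 3, 2026 + 8 days = Sep 11, 2026.
The last day of the suspension period: Sep 11, 2026 + 28 days = Oct 9, 2026.
The last day of the standstill period: Oct 9, 2026 + 86 days = Jan 3, 2027.
Adding 10 calendar days to Jan 3, 2027 gives Jan 13, 2027, which is the date termination becomes effective.

Jan 13, 2027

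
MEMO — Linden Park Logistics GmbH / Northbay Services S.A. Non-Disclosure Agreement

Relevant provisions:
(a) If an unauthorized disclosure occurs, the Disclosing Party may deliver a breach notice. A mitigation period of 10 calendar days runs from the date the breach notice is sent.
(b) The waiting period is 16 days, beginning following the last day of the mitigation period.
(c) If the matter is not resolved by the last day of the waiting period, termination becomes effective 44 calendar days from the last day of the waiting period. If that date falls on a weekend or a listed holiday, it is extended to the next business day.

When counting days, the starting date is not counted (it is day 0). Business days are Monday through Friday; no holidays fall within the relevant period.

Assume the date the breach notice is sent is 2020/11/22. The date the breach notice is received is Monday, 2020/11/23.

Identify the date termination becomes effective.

Adding 10 calendar days to 2020/11/22 gives 2020/12/02, which is the last day of the mitigation period.
Adding 16 calendar days to 2020/12/02 gives 2020/12/18, which is the last day of the waiting period.
The date termination becomes effective: 44 calendar days after 2020/12/18 is 2021/01/31. That falls on a Sunday, so it rolls to the next business day, Monday, 2021/02/01.

2021/02/01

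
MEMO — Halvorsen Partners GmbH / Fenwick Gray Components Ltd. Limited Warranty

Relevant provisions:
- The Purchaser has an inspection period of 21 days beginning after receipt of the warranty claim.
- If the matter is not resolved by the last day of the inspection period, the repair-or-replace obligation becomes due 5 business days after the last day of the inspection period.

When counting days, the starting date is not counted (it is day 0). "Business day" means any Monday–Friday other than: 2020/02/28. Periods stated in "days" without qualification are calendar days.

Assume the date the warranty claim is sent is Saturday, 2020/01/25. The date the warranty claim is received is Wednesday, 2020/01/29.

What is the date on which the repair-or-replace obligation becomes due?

2020/02/26

Adding 21 calendar days to 2020/01/29 gives 2020/02/19, which is the last day of the inspection period.
The date on which the repair-or-replace obligation becomes due: 5 business days after Wednesday, 2020/02/19, skipping weekends — Feb 20, Feb 21, Feb 24, Feb 25, Feb 26 — lands on Wednesday, 2020/02/26.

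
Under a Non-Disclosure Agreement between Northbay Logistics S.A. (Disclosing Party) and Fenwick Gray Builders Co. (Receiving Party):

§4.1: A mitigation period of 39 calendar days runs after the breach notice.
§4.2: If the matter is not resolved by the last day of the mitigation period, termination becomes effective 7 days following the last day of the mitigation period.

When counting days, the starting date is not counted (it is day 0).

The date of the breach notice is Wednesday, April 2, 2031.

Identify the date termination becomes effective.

Adding 39 calendar days to April 2, 2031 gives May 11, 2031, which is the last day of the mitigation period.
The date termination becomes effective: 7 calendar days after May 11, 2031 is May 18, 2031.

May 18, 2031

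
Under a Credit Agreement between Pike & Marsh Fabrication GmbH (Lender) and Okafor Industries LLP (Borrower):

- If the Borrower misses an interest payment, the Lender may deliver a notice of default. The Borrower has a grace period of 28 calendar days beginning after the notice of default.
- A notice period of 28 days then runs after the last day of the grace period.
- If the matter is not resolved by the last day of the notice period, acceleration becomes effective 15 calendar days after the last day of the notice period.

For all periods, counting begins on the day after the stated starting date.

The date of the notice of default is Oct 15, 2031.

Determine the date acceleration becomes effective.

Dec 25, 2031

The last day of the grace period: 28 calendar days after Oct 15, 2031 is Nov 12, 2031.
The last day of the notice period: Nov 12, 2031 + 28 days = Dec 10, 2031.
The date acceleration becomes effective: 15 calendar days after Dec 10, 2031 is Dec 25, 2031.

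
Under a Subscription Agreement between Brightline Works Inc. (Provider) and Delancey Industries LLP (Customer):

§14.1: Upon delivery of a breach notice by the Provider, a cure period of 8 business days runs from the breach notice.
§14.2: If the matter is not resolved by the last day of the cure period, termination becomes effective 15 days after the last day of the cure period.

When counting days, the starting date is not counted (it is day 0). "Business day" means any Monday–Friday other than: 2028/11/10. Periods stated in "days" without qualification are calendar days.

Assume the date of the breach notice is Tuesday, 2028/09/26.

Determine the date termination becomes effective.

The last day of the cure period: counting 8 business days from Tuesday, 2028/09/26 (Sep 27, Sep 28, Sep 29, Oct 2, Oct 3, Oct 4, Oct 5, Oct 6, skipping weekends) reaches Friday, 2028/10/06.
The date termination becomes effective: 2028/10/06 + 15 days = 2028/10/21.

2028/10/21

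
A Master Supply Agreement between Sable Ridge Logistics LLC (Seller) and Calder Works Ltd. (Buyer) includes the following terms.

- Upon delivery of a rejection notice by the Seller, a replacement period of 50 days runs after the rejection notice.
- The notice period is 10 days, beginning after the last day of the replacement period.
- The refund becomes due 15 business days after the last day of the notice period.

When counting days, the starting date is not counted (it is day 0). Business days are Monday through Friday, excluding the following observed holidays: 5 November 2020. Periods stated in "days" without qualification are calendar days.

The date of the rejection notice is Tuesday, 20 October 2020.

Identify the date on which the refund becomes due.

8 January 2021

The last day of the replacement period: 20 October 2020 + 50 days = 9 December 2020.
The last day of the notice period: 10 calendar days after 9 December 2020 is 19 December 2020.
The date on which the refund becomes due: counting 15 business days from Saturday, 19 December 2020 (Dec 21, Dec 22, Dec 23, Dec 24, …, Jan 6, Jan 7, Jan 8, skipping weekends) reaches Friday, 8 January 2021.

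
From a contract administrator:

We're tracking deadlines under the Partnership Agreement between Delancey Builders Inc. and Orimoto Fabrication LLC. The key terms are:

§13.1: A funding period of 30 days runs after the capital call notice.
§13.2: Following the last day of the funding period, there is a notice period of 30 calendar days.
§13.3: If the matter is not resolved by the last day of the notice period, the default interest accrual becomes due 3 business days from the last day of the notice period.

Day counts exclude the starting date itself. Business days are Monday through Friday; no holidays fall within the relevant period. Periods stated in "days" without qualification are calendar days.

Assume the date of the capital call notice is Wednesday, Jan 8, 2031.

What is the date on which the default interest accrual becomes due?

Mar 12, 2031

Adding 30 calendar days to Jan 8, 2031 gives Feb 7, 2031, which is the last day of the funding period.
The last day of the notice period: Feb 7, 2031 + 30 days = Mar 9, 2031.
The date on which the default interest accrual becomes due: counting 3 business days from Sunday, Mar 9, 2031 (Mar 10, Mar 11, Mar 12, skipping weekends) reaches Wednesday, Mar 12, 2031.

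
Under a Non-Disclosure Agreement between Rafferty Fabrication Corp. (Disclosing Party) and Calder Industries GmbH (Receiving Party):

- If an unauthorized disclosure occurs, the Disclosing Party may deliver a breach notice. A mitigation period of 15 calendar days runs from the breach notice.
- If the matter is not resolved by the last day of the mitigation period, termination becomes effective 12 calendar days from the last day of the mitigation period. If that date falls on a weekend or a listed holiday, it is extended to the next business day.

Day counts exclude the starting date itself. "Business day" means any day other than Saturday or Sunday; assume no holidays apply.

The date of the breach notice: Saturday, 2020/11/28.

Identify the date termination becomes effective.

2020/12/25

Adding 15 calendar days to 2020/11/28 gives 2020/12/13, which is the last day of the mitigation period.
The date termination becomes effective: 2020/12/13 + 12 days = 2020/12/25. 2020/12/25 is a Friday, so no roll-forward applies.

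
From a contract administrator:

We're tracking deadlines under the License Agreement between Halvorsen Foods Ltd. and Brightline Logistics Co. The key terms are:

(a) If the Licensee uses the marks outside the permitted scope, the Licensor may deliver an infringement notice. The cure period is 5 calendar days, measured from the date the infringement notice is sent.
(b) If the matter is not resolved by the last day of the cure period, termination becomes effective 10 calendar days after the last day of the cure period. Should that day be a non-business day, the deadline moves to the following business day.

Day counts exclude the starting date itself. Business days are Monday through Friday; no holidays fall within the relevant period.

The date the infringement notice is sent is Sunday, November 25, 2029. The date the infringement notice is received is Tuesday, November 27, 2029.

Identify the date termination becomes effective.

Adding 5 calendar days to November 25, 2029 gives November 30, 2029, which is the last day of the cure period.
The date termination becomes effective: November 30, 2029 + 10 days = December 10, 2029. December 10, 2029 is a Monday, so no roll-forward applies.

December 10, 2029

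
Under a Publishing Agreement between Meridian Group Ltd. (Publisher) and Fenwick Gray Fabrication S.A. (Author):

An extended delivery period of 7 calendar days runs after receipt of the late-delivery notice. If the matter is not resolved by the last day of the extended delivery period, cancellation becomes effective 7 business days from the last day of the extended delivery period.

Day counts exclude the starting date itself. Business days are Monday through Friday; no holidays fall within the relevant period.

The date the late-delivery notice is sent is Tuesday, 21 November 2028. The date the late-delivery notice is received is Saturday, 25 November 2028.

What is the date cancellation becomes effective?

The last day of the extended delivery period: 25 November 2028 + 7 days = 2 December 2028.
From Saturday, 2 December 2028, 7 business days (Dec 4, Dec 5, Dec 6, Dec 7, Dec 8, Dec 11, Dec 12, skipping weekends) brings us to Tuesday, 12 December 2028, which is the date cancellation becomes effective.

12 December 2028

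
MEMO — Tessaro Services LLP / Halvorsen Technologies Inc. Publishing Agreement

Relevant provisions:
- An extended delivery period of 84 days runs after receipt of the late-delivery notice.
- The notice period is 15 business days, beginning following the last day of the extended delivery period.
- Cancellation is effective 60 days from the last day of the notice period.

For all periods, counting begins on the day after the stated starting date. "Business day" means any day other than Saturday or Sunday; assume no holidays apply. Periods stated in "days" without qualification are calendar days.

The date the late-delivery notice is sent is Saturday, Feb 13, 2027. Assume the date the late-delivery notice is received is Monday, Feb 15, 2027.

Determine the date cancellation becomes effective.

Adding 84 calendar days to Feb 15, 2027 gives May 10, 2027, which is the last day of the extended delivery period.
From Monday, May 10, 2027, 15 business days (May 11, May 12, May 13, May 14, …, May 27, May 28, May 31, skipping weekends) brings us to Monday, May 31, 2027, which is the last day of the notice period.
The date cancellation becomes effective: May 31, 2027 + 60 days = Jul 30, 2027.

Jul 30, 2027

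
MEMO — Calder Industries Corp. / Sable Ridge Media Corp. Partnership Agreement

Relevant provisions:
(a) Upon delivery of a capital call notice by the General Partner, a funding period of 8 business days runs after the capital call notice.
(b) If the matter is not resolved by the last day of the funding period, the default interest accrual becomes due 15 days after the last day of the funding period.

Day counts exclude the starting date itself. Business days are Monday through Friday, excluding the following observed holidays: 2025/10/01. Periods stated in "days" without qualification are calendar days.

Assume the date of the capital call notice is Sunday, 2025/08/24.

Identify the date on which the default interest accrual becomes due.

The last day of the funding period: 8 business days after Sunday, 2025/08/24, skipping weekends — Aug 25, Aug 26, Aug 27, Aug 28, Aug 29, Sep 1, Sep 2, Sep 3 — lands on Wednesday, 2025/09/03.
The date on which the default interest accrual becomes due: 2025/09/03 + 15 days = 2025/09/18.

2025/09/18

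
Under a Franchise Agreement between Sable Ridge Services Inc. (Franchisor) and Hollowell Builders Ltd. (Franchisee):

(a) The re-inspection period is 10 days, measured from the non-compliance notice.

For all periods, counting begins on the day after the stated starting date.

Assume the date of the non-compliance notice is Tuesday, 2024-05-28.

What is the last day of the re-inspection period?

2024-06-07

Adding 10 calendar days to 2024-05-28 gives 2024-06-07, which is the last day of the re-inspection period.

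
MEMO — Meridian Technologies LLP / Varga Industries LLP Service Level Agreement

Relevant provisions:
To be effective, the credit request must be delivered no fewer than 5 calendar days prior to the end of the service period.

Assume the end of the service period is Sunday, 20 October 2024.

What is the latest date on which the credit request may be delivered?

Counting back 5 calendar days from 20 October 2024 gives 15 October 2024.

15 October 2024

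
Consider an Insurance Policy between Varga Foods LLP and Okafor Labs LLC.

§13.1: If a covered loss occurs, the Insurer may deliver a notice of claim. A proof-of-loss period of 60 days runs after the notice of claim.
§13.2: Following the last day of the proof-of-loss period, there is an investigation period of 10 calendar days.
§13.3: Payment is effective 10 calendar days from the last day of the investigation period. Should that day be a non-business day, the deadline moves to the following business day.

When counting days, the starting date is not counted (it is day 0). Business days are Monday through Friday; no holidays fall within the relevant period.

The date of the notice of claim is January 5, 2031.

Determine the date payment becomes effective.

March 26, 2031

Adding 60 calendar days to January 5, 2031 gives March 6, 2031, which is the last day of the proof-of-loss period.
Adding 10 calendar days to March 6, 2031 gives March 16, 2031, which is the last day of the investigation period.
The date payment becomes effective: March 16, 2031 + 10 days = March 26, 2031. March 26, 2031 is a Wednesday, so no roll-forward applies.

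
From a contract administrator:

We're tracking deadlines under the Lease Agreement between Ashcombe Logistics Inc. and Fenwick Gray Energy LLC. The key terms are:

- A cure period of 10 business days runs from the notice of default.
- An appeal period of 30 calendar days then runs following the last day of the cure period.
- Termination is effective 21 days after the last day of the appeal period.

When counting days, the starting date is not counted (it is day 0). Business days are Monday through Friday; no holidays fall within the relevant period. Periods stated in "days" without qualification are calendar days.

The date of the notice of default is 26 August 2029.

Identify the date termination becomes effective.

28 October 2029

The last day of the cure period: counting 10 business days from Sunday, 26 August 2029 (Aug 27, Aug 28, Aug 29, Aug 30, Aug 31, Sep 3, Sep 4, Sep 5, Sep 6, Sep 7, skipping weekends) reaches Friday, 7 September 2029.
The last day of the appeal period: 30 calendar days after 7 September 2029 is 7 October 2029.
The date termination becomes effective: 7 October 2029 + 21 days = 28 October 2029.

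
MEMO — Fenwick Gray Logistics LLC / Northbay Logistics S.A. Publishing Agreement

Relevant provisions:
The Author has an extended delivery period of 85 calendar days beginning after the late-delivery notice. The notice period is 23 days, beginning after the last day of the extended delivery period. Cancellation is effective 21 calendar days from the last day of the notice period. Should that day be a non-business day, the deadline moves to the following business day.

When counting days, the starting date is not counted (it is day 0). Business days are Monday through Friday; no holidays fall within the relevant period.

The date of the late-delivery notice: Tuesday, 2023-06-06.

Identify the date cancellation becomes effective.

2023-10-13

Adding 85 calendar days to 2023-06-06 gives 2023-08-30, which is the last day of the extended delivery period.
Adding 23 calendar days to 2023-08-30 gives 2023-09-22, which is the last day of the notice period.
The date cancellation becomes effective: 2023-09-22 + 21 days = 2023-10-13. 2023-10-13 is a Friday, so no roll-forward applies.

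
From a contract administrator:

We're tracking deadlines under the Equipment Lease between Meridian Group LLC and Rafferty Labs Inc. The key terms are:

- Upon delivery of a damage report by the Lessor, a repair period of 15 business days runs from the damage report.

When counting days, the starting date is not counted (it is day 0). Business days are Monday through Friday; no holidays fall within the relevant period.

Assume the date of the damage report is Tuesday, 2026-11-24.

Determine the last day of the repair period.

From Tuesday, 2026-11-24, 15 business days (Nov 25, Nov 26, Nov 27, Nov 30, …, Dec 11, Dec 14, Dec 15, skipping weekends) brings us to Tuesday, 2026-12-15, which is the last day of the repair period.

2026-12-15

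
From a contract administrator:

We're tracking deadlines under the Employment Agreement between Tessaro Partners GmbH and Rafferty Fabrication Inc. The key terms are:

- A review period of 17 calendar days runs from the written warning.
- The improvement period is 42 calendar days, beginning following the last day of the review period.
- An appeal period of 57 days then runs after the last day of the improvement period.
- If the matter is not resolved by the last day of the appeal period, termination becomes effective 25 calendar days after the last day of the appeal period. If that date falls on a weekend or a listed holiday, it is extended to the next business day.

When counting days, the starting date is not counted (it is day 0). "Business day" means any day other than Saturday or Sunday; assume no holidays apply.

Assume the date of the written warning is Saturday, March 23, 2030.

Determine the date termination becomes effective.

August 12, 2030

The last day of the review period: March 23, 2030 + 17 days = April 9, 2030.
The last day of the improvement period: 42 calendar days after April 9, 2030 is May 21, 2030.
Adding 57 calendar days to May 21, 2030 gives July 17, 2030, which is the last day of the appeal period.
The date termination becomes effective: 25 calendar days after July 17, 2030 is August 11, 2030. That falls on a Sunday, so it rolls to the next business day, Monday, August 12, 2030.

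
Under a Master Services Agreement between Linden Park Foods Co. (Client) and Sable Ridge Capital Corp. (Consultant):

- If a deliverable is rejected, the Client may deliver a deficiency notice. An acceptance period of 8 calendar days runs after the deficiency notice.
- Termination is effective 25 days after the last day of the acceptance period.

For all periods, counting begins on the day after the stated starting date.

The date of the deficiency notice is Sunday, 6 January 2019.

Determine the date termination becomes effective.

8 February 2019

The last day of the acceptance period: 6 January 2019 + 8 days = 14 January 2019.
Adding 25 calendar days to 14 January 2019 gives 8 February 2019, which is the date termination becomes effective.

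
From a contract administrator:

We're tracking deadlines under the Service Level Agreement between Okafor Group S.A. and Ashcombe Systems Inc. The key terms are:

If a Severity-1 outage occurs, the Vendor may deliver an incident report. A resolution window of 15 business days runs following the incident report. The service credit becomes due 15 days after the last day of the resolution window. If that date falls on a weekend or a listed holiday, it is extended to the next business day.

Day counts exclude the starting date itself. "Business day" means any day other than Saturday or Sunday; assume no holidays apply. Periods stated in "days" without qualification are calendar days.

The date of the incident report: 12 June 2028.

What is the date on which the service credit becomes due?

18 July 2028

The last day of the resolution window: 15 business days after Monday, 12 June 2028, skipping weekends — Jun 13, Jun 14, Jun 15, Jun 16, …, Jun 29, Jun 30, Jul 3 — lands on Monday, 3 July 2028.
Adding 15 calendar days to 3 July 2028 gives 18 July 2028, which is the date on which the service credit becomes due. 18 July 2028 is a Tuesday, so no roll-forward applies.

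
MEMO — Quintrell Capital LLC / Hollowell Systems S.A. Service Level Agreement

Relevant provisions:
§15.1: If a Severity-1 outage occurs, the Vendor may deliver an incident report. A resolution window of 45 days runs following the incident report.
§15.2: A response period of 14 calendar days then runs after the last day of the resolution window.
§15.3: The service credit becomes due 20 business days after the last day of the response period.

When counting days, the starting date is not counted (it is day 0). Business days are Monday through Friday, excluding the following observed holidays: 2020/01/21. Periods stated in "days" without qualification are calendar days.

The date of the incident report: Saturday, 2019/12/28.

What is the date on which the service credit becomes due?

Adding 45 calendar days to 2019/12/28 gives 2020/02/11, which is the last day of the resolution window.
Adding 14 calendar days to 2020/02/11 gives 2020/02/25, which is the last day of the response period.
The date on which the service credit becomes due: 20 business days after Tuesday, 2020/02/25, skipping weekends — Feb 26, Feb 27, Feb 28, Mar 2, …, Mar 20, Mar 23, Mar 24 — lands on Tuesday, 2020/03/24.

2020/03/24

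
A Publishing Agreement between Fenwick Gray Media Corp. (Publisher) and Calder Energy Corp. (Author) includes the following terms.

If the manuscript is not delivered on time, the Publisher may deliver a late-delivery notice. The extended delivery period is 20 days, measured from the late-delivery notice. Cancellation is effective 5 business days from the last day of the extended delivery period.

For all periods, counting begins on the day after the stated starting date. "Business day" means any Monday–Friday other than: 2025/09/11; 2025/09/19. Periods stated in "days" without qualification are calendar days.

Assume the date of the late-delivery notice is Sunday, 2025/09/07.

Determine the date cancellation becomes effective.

Adding 20 calendar days to 2025/09/07 gives 2025/09/27, which is the last day of the extended delivery period.
The date cancellation becomes effective: counting 5 business days from Saturday, 2025/09/27 (Sep 29, Sep 30, Oct 1, Oct 2, Oct 3, skipping weekends) reaches Friday, 2025/10/03.

2025/10/03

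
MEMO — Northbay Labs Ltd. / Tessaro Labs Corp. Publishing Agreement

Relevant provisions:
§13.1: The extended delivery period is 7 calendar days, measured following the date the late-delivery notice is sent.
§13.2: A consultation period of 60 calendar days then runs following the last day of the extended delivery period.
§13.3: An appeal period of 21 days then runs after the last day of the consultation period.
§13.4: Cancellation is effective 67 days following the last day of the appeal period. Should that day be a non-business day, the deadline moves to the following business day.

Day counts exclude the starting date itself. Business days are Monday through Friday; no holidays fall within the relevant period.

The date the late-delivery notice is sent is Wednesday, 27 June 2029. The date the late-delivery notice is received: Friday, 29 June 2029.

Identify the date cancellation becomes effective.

29 November 2029

Adding 7 calendar days to 27 June 2029 gives 4 July 2029, which is the last day of the extended delivery period.
Adding 60 calendar days to 4 July 2029 gives 2 September 2029, which is the last day of the consultation period.
The last day of the appeal period: 2 September 2029 + 21 days = 23 September 2029.
The date cancellation becomes effective: 67 calendar days after 23 September 2029 is 29 November 2029. 29 November 2029 is a Thursday, so no roll-forward applies.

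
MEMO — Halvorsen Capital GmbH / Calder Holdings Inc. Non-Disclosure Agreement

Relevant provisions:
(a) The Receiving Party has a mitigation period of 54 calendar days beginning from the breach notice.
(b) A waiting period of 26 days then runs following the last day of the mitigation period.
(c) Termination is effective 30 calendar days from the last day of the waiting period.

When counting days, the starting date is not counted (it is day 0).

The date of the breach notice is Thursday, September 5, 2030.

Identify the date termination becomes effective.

December 24, 2030

The last day of the mitigation period: 54 calendar days after September 5, 2030 is October 29, 2030.
Adding 26 calendar days to October 29, 2030 gives November 24, 2030, which is the last day of the waiting period.
The date termination becomes effective: 30 calendar days after November 24, 2030 is December 24, 2030.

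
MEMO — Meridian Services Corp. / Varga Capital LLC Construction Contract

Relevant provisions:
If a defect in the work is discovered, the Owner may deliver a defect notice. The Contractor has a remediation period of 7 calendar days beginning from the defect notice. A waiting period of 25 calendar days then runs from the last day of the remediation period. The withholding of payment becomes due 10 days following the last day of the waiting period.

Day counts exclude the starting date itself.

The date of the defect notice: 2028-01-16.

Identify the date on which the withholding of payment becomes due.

Adding 7 calendar days to 2028-01-16 gives 2028-01-23, which is the last day of the remediation period.
The last day of the waiting period: 25 calendar days after 2028-01-23 is 2028-02-17.
Adding 10 calendar days to 2028-02-17 gives 2028-02-27, which is the date on which the withholding of payment becomes due.

2028-02-27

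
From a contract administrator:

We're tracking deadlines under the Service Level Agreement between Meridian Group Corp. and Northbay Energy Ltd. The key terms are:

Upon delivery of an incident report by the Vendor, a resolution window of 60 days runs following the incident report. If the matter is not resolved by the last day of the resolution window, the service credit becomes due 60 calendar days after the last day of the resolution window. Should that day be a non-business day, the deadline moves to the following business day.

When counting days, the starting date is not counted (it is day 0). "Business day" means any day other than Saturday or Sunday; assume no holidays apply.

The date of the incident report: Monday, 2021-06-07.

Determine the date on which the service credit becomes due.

The last day of the resolution window: 60 calendar days after 2021-06-07 is 2021-08-06.
Adding 60 calendar days to 2021-08-06 gives 2021-10-05, which is the date on which the service credit becomes due. 2021-10-05 is a Tuesday, so no roll-forward applies.

2021-10-05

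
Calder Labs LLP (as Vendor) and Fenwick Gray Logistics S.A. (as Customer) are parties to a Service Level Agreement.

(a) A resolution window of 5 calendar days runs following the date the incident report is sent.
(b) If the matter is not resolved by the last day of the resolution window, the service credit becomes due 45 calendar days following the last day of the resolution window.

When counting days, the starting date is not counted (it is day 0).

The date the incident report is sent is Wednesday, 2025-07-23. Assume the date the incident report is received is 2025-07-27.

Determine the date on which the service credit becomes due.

2025-09-11

The last day of the resolution window: 2025-07-23 + 5 days = 2025-07-28.
The date on which the service credit becomes due: 45 calendar days after 2025-07-28 is 2025-09-11.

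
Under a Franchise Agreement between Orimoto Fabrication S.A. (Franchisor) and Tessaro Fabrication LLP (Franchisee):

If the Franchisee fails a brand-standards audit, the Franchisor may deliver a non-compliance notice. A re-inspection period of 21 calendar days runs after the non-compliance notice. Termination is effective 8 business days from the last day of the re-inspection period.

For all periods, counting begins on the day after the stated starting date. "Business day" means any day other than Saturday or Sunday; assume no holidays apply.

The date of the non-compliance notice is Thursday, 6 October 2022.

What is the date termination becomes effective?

The last day of the re-inspection period: 21 calendar days after 6 October 2022 is 27 October 2022.
The date termination becomes effective: counting 8 business days from Thursday, 27 October 2022 (Oct 28, Oct 31, Nov 1, Nov 2, Nov 3, Nov 4, Nov 7, Nov 8, skipping weekends) reaches Tuesday, 8 November 2022.

8 November 2022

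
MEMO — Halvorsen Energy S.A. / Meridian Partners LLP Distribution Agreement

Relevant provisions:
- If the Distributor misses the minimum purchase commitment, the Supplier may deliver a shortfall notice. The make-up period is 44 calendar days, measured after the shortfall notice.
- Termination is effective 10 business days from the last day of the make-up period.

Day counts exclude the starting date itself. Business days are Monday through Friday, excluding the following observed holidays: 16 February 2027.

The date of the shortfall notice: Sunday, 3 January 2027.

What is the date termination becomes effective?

2 March 2027

The last day of the make-up period: 44 calendar days after 3 January 2027 is 16 February 2027.
The date termination becomes effective: counting 10 business days from Tuesday, 16 February 2027 (Feb 17, Feb 18, Feb 19, Feb 22, Feb 23, Feb 24, Feb 25, Feb 26, Mar 1, Mar 2, skipping weekends) reaches Tuesday, 2 March 2027.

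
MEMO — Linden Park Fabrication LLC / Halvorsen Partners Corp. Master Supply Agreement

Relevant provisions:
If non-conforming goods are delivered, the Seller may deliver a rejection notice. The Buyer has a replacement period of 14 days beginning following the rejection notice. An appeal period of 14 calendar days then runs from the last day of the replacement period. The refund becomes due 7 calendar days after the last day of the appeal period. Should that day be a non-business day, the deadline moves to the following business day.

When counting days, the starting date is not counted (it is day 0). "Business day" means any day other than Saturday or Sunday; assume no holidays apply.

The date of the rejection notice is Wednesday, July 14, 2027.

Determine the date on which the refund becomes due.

The last day of the replacement period: 14 calendar days after July 14, 2027 is July 28, 2027.
The last day of the appeal period: 14 calendar days after July 28, 2027 is August 11, 2027.
The date on which the refund becomes due: August 11, 2027 + 7 days = August 18, 2027. August 18, 2027 is a Wednesday, so no roll-forward applies.

August 18, 2027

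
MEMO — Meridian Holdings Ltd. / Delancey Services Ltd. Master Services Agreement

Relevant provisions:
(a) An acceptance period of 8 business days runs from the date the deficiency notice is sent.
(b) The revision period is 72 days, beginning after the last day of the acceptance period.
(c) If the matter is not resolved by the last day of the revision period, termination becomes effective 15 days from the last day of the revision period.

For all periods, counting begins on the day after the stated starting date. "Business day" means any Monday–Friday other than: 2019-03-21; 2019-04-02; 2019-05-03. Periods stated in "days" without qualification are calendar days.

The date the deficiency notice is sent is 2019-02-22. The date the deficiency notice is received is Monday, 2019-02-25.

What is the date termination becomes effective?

2019-06-01

From Friday, 2019-02-22, 8 business days (Feb 25, Feb 26, Feb 27, Feb 28, Mar 1, Mar 4, Mar 5, Mar 6, skipping weekends) brings us to Wednesday, 2019-03-06, which is the last day of the acceptance period.
The last day of the revision period: 2019-03-06 + 72 days = 2019-05-17.
The date termination becomes effective: 2019-05-17 + 15 days = 2019-06-01.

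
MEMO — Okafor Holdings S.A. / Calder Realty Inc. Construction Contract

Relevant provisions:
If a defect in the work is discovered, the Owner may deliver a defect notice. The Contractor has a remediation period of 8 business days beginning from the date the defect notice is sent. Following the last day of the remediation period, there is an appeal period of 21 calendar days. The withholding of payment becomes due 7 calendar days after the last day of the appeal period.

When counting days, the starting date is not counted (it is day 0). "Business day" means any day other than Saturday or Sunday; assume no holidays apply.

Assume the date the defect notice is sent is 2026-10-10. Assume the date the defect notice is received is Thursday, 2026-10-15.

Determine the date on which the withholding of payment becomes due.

From Saturday, 2026-10-10, 8 business days (Oct 12, Oct 13, Oct 14, Oct 15, Oct 16, Oct 19, Oct 20, Oct 21, skipping weekends) brings us to Wednesday, 2026-10-21, which is the last day of the remediation period.
The last day of the appeal period: 2026-10-21 + 21 days = 2026-11-11.
The date on which the withholding of payment becomes due: 7 calendar days after 2026-11-11 is 2026-11-18.

2026-11-18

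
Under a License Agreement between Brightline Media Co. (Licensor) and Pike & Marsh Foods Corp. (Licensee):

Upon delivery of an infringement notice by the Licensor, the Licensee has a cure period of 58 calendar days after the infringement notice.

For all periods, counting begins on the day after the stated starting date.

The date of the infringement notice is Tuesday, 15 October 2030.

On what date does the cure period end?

12 December 2030

The last day of the cure period: 58 calendar days after 15 October 2030 is 12 December 2030.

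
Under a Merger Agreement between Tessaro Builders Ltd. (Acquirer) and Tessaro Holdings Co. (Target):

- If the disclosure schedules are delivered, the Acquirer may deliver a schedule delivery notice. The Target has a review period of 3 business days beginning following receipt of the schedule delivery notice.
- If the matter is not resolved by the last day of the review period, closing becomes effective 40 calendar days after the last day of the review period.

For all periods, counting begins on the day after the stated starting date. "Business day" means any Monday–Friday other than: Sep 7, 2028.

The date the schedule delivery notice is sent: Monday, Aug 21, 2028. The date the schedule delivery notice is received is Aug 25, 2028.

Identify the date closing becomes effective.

The last day of the review period: 3 business days after Friday, Aug 25, 2028, skipping weekends — Aug 28, Aug 29, Aug 30 — lands on Wednesday, Aug 30, 2028.
The date closing becomes effective: Aug 30, 2028 + 40 days = Oct 9, 2028.

Oct 9, 2028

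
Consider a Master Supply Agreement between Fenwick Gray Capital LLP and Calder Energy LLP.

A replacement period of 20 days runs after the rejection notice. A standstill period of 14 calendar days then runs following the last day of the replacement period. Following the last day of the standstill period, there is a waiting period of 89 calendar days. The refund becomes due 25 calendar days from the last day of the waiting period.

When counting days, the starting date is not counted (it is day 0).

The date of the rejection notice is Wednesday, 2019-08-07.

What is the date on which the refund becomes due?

Adding 20 calendar days to 2019-08-07 gives 2019-08-27, which is the last day of the replacement period.
The last day of the standstill period: 2019-08-27 + 14 days = 2019-09-10.
The last day of the waiting period: 89 calendar days after 2019-09-10 is 2019-12-08.
The date on which the refund becomes due: 2019-12-08 + 25 days = 2020-01-02.

2020-01-02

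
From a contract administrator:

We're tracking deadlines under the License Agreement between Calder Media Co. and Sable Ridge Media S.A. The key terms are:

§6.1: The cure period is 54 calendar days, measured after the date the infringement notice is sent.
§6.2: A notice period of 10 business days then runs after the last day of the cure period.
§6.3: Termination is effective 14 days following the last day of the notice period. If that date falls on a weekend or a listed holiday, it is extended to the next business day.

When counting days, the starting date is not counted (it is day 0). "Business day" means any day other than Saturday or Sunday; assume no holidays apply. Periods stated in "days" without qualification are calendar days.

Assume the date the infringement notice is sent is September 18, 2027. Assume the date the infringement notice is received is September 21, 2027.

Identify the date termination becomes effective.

December 9, 2027

The last day of the cure period: 54 calendar days after September 18, 2027 is November 11, 2027.
From Thursday, November 11, 2027, 10 business days (Nov 12, Nov 15, Nov 16, Nov 17, Nov 18, Nov 19, Nov 22, Nov 23, Nov 24, Nov 25, skipping weekends) brings us to Thursday, November 25, 2027, which is the last day of the notice period.
The date termination becomes effective: November 25, 2027 + 14 days = December 9, 2027. December 9, 2027 is a Thursday, so no roll-forward applies.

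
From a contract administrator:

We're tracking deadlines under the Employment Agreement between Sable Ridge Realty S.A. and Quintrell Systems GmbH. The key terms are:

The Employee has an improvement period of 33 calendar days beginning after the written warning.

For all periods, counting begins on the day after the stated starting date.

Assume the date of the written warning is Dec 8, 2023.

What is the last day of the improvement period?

The last day of the improvement period: 33 calendar days after Dec 8, 2023 is Jan 10, 2024.

Jan 10, 2024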